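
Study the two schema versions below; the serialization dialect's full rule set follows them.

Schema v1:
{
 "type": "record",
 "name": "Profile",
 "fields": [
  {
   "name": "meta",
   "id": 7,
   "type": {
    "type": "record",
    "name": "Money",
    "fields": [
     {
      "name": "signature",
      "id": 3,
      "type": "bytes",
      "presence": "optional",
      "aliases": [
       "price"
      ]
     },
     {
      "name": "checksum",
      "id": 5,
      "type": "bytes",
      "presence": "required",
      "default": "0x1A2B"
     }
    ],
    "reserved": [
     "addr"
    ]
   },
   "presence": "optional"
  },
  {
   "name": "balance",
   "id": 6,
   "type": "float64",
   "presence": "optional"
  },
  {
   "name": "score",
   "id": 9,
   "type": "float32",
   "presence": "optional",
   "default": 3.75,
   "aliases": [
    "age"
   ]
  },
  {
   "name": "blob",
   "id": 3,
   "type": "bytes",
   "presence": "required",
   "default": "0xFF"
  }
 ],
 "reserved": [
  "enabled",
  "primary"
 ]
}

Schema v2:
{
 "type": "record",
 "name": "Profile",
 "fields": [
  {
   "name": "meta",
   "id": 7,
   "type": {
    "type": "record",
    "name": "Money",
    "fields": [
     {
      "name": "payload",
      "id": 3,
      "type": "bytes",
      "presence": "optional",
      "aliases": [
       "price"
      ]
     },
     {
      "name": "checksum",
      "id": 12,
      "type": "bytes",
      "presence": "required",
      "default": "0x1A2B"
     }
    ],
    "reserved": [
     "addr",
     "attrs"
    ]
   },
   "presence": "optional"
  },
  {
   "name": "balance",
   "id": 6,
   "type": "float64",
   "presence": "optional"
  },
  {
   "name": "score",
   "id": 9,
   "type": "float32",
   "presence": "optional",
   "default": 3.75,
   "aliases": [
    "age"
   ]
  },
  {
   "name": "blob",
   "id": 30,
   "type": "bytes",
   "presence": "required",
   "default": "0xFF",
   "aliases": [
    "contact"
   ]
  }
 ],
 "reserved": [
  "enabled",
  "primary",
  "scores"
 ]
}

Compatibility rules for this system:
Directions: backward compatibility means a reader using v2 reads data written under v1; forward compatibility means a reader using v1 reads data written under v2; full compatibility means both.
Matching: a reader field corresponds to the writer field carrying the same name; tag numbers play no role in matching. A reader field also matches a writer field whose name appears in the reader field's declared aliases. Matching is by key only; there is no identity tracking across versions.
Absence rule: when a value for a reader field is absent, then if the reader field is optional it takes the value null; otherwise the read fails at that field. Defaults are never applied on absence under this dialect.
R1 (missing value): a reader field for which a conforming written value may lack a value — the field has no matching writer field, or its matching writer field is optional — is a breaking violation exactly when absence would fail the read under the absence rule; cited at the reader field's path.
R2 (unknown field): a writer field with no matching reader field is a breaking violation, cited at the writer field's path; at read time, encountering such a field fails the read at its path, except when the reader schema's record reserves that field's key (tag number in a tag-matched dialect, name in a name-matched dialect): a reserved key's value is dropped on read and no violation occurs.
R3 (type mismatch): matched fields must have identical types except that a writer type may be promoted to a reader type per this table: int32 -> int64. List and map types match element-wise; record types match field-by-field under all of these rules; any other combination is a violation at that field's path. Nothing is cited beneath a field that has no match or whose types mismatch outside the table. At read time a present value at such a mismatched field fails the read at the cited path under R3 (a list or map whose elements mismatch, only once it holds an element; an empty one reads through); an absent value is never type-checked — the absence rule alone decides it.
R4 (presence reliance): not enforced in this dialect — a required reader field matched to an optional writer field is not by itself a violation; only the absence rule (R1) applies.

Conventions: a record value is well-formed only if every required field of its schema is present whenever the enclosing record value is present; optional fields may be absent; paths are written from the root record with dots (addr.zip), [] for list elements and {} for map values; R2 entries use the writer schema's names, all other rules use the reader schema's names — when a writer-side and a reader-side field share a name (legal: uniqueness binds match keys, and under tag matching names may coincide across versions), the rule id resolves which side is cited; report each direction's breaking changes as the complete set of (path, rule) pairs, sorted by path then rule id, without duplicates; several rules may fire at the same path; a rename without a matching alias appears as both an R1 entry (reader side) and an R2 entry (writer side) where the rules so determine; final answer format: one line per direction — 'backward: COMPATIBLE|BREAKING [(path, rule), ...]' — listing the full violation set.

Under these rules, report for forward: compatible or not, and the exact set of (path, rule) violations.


the writer's type comes first in each Profile pair
forward for Profile (reader v1, writer v2):
  writer optional, Money -> Money: reader meta maps from writer meta
  writer optional, float64 -> float64: reader balance maps from writer balance
  writer optional, float32 -> float32: reader score maps from writer score
  writer required, bytes -> bytes: reader blob maps from writer blob
  meta.signature has no writer counterpart
  writer required, bytes -> bytes: reader meta.checksum maps from writer meta.checksum
  leftover writer field: meta.payload
  violation R2 at meta.payload
  => 1 violation(s): forward is BREAKING for Profile
ruling out the remaining Profile differences:
  field checksum in record Money: tag 5 changed to 12 -> fires no rule on Profile, leaving the asked answer as it is
  field blob in record Profile: tag 3 changed to 30 -> fires no rule on Profile, leaving the asked answer as it is

forward: BREAKING [(meta.payload, R2)]


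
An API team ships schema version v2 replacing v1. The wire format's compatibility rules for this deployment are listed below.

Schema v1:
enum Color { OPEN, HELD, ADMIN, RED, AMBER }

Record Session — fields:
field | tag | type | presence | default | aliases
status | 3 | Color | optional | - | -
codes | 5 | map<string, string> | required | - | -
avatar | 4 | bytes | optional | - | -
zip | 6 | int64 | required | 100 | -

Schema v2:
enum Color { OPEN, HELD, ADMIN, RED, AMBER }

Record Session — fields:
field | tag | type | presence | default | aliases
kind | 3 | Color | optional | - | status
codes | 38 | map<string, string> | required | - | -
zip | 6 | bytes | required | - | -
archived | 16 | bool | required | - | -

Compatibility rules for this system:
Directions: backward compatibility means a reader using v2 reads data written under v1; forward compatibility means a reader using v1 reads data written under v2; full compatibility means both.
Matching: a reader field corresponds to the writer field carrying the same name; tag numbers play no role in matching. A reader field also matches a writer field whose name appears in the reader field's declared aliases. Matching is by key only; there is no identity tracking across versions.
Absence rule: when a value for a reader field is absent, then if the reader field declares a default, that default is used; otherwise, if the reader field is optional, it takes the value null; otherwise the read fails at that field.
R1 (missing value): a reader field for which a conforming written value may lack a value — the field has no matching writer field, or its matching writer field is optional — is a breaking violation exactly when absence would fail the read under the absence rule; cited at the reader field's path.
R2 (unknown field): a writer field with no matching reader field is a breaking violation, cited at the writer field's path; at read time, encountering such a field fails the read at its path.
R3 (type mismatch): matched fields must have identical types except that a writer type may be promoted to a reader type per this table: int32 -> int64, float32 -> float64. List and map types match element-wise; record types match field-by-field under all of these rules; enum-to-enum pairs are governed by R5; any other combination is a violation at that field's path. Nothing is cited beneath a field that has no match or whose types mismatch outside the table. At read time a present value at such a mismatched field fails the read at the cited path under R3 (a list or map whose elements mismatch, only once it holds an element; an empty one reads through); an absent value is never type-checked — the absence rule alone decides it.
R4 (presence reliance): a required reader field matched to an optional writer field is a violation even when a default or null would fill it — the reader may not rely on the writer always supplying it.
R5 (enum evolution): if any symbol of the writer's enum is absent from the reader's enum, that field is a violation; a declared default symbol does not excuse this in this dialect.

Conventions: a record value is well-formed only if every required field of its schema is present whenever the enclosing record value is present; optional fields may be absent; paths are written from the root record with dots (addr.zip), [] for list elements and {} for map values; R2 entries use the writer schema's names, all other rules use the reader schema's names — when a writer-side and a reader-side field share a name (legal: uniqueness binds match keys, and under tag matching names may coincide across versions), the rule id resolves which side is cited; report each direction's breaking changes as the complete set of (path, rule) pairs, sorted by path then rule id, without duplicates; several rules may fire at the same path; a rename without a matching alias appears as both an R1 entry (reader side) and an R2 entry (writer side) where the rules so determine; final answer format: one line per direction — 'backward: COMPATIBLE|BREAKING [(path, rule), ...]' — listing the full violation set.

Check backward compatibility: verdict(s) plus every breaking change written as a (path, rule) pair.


in Session below, arrows point writer -> reader
backward for Session (reader v2, writer v1):
  kind: Color -> Color, writer optional; from status
  codes: map<string, string> -> map<string, string>, writer required; from codes
  zip: int64 -> bytes, writer required; from zip
  no writer field matches reader archived
  writer field avatar has no reader counterpart
  breaking: (archived, R1)
  breaking: (avatar, R2)
  breaking: (zip, R3)
  => backward verdict for Session: BREAKING, 3 violation(s)
ruling out the remaining Session differences:
  renamed field status to kind in record Session (alias status declared on the renamed field) -> affects forward compatibility only, which is not asked
  field codes in record Session: tag 5 changed to 38 -> triggers nothing under Session's printed rules — same verdict

backward: BREAKING [(archived, R1), (avatar, R2), (zip, R3)]


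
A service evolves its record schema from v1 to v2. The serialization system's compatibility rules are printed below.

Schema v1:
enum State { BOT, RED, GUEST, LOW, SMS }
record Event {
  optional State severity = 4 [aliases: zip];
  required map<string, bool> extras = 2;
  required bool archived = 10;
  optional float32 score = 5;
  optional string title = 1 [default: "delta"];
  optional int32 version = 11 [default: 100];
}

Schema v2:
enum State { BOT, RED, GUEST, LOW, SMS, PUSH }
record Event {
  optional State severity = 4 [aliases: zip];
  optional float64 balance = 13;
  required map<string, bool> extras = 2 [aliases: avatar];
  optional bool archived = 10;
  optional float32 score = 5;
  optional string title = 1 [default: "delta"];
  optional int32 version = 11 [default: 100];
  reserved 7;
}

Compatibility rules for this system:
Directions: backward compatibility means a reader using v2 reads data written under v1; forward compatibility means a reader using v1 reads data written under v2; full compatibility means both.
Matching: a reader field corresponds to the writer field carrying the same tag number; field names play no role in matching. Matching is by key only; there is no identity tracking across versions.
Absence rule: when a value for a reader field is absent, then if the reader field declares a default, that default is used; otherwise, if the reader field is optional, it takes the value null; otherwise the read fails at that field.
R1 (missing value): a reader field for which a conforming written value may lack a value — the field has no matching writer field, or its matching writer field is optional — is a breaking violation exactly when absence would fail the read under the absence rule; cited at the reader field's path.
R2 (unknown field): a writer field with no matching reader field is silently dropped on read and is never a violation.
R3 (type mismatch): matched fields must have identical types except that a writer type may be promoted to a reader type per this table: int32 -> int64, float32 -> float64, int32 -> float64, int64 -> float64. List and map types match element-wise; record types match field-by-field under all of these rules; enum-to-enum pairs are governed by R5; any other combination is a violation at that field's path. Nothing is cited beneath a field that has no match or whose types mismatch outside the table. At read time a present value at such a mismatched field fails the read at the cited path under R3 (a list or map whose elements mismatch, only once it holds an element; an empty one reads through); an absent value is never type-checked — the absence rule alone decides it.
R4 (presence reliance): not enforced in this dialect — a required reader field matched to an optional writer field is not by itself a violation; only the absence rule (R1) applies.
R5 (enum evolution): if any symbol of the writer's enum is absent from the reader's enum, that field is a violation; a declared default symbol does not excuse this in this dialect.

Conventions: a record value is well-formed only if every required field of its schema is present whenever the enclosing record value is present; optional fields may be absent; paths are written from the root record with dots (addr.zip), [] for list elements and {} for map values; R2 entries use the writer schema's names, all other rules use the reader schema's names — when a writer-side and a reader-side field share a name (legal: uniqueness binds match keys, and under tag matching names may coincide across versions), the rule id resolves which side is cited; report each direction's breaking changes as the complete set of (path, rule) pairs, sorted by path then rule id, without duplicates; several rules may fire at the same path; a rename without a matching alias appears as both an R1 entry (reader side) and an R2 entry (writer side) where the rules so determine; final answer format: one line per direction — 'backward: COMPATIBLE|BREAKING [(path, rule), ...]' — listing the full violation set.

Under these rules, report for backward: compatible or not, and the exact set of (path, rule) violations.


arrows below run writer -> reader for Event
backward on Event — v2 reading data written by v1:
  writer optional, State -> State: reader severity maps from writer severity
  balance has no writer counterpart
  writer required, map<string, bool> -> map<string, bool>: reader extras maps from writer extras
  writer required, bool -> bool: reader archived maps from writer archived
  writer optional, float32 -> float32: reader score maps from writer score
  writer optional, string -> string: reader title maps from writer title
  writer optional, int32 -> int32: reader version maps from writer version
  => backward verdict for Event: COMPATIBLE, no violations
the other Event changes do not affect what is asked:
  added field balance to record Event: optional float64, tag 13 (in v2 it sits immediately before extras) -> triggers nothing under Event's printed rules — same verdict
  enum State (field severity in record Event): symbol PUSH added -> fires only in the forward direction of Event, which is not asked here
  field archived in record Event: required changed to optional -> fires only in the forward direction of Event, which is not asked here

backward: COMPATIBLE []


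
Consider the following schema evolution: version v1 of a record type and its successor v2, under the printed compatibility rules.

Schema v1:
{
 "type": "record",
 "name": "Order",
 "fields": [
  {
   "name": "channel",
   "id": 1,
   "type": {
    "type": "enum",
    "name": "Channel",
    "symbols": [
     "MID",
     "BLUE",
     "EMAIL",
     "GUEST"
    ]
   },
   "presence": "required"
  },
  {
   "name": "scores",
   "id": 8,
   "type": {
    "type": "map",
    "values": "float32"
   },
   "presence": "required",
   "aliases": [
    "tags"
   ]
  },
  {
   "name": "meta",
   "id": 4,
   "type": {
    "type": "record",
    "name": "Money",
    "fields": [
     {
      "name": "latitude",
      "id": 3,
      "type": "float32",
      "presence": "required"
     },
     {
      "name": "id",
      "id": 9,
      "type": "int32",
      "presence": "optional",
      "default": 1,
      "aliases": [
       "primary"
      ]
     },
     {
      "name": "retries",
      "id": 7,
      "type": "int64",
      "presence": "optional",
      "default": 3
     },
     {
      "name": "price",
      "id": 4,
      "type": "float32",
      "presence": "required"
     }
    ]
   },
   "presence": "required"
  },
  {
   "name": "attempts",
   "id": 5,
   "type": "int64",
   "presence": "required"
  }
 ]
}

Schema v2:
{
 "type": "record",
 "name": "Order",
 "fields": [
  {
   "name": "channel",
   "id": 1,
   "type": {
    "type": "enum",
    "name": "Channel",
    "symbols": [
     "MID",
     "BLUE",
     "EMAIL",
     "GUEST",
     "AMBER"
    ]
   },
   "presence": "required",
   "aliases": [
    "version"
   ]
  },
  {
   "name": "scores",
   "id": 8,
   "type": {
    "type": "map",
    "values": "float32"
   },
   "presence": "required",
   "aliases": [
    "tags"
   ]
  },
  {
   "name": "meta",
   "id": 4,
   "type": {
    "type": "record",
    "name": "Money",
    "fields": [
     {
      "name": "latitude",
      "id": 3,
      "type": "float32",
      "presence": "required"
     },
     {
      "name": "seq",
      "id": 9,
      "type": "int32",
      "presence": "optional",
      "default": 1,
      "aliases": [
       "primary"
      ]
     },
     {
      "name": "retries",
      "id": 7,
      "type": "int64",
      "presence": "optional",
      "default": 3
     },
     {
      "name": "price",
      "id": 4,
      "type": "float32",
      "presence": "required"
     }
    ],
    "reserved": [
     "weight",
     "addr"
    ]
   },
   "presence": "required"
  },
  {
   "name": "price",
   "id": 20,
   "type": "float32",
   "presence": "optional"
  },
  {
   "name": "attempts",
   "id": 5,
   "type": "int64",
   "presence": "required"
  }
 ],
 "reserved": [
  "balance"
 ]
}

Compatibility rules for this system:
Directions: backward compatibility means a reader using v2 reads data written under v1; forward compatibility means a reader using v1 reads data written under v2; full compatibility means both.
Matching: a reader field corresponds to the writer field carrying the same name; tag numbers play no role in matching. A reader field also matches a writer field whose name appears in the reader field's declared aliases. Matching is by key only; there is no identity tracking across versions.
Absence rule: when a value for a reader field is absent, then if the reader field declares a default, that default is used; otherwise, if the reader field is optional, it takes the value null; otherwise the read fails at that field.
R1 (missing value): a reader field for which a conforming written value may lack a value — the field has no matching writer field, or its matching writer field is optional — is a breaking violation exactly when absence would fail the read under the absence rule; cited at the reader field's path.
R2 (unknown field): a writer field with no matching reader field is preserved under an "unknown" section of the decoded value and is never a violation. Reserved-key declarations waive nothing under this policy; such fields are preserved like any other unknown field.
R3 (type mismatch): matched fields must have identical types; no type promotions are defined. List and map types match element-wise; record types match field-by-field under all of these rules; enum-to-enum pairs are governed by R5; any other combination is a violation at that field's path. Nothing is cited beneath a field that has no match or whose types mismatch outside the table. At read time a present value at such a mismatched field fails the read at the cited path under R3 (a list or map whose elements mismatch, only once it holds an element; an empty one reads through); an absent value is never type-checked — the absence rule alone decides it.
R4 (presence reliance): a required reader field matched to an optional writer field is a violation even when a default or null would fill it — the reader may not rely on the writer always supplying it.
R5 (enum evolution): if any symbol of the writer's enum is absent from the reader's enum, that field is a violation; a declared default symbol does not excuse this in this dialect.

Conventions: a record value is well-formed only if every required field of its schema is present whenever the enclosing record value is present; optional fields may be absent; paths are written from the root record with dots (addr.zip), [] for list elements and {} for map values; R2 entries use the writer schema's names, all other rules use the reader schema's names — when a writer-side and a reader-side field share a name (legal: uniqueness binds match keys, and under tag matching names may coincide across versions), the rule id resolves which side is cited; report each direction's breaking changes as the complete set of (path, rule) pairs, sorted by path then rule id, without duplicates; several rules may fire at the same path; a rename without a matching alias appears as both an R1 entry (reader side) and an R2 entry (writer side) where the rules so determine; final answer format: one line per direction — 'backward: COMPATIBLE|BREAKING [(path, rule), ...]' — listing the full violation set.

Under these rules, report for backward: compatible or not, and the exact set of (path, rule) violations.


backward: COMPATIBLE []

arrows below run writer -> reader for Order
backward on Order — v2 reading data written by v1:
  channel: Channel -> Channel, writer required; from channel
  scores: map<string, float32> -> map<string, float32>, writer required; from scores
  meta: Money -> Money, writer required; from meta
  no writer field matches reader price
  attempts: int64 -> int64, writer required; from attempts
  meta.latitude: float32 -> float32, writer required; from meta.latitude
  no writer field matches reader meta.seq
  meta.retries: int64 -> int64, writer optional; from meta.retries
  meta.price: float32 -> float32, writer required; from meta.price
  writer field meta.id has no reader counterpart
  => no violations; backward on Order: COMPATIBLE
ruling out the remaining Order differences:
  enum Channel (field channel in record Order): symbol AMBER added -> fires only in the forward direction of Order, which is not asked here
  added field price to record Order: optional float32, tag 20 (in v2 it sits immediately before attempts) -> no rule fires on it in Order's dialect; the asked verdict holds
  renamed field id to seq in record Money -> no rule fires on it in Order's dialect; the asked verdict holds


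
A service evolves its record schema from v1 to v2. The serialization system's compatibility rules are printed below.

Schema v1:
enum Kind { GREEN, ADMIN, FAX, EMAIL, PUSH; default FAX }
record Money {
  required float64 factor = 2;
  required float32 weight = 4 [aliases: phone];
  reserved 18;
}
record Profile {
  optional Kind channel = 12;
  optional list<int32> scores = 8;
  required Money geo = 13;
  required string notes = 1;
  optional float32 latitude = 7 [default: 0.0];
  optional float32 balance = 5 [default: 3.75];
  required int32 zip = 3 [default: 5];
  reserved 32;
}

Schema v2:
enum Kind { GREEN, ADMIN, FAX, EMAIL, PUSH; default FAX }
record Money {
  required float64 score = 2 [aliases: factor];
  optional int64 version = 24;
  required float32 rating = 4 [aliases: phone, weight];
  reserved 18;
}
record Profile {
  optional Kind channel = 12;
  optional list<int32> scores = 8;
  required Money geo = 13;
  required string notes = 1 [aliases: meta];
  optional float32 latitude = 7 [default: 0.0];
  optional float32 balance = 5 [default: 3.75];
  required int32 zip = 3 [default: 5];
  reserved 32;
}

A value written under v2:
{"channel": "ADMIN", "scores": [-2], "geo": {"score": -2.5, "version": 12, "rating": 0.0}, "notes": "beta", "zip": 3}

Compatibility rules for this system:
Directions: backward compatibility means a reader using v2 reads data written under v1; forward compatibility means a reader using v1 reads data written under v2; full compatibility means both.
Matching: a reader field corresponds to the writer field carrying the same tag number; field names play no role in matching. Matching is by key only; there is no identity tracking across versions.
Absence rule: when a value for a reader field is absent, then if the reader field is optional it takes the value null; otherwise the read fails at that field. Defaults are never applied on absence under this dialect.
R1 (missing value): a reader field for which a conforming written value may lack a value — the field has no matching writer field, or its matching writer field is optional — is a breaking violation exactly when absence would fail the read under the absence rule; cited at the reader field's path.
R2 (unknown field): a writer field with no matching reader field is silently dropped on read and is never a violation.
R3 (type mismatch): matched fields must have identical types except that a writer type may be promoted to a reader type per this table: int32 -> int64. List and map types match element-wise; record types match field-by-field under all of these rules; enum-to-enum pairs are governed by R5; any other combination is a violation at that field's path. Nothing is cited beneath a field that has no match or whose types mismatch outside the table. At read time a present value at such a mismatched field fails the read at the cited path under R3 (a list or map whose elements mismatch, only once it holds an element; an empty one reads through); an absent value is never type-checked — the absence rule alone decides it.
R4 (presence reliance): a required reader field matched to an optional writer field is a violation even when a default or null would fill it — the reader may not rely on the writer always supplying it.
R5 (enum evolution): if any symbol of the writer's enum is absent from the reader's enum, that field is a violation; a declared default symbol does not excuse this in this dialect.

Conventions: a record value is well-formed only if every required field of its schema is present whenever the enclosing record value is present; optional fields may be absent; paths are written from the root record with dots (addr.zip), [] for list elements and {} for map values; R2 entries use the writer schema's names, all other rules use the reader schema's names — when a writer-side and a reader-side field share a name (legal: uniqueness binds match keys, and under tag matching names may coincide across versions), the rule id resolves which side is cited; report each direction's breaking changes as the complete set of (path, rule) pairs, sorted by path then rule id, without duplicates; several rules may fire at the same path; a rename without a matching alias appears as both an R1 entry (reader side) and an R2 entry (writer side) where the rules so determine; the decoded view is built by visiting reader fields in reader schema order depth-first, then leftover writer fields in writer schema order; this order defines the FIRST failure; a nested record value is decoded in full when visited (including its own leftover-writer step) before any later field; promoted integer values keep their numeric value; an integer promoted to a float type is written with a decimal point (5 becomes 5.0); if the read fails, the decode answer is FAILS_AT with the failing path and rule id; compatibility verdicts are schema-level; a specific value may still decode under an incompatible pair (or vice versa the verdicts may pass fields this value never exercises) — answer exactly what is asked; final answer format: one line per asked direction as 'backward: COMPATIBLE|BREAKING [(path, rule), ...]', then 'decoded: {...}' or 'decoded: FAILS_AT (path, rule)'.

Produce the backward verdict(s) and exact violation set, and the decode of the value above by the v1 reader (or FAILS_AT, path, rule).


backward: COMPATIBLE []; decoded: {"channel": "ADMIN", "scores": [-2], "geo": {"factor": -2.5, "weight": 0.0}, "notes": "beta", "latitude": null, "balance": null, "zip": 3}

each type pair in Profile: writer, then reader
backward on Profile — v2 reading data written by v1:
  channel <- channel (Kind -> Kind, writer optional)
  scores <- scores (list<int32> -> list<int32>, writer optional)
  geo <- geo (Money -> Money, writer required)
  notes <- notes (string -> string, writer required)
  latitude <- latitude (float32 -> float32, writer optional)
  balance <- balance (float32 -> float32, writer optional)
  zip <- zip (int32 -> int32, writer required)
  geo.score <- geo.factor (float64 -> float64, writer required)
  geo.version: no writer match
  geo.rating <- geo.weight (float32 -> float32, writer required)
  nothing fires on Profile: backward is COMPATIBLE
decoding the Profile value with the v1 reader:
  channel := "ADMIN"
  scores := [-2]
  geo.factor := -2.5 (from writer score)
  geo.weight := 0.0 (from writer rating)
  writer geo.version: unknown -> dropped
  notes := "beta"
  latitude := null (absent, optional -> null)
  balance := null (absent, optional -> null)
  zip := 3
  => decoded: {"channel": "ADMIN", "scores": [-2], "geo": {"factor": -2.5, "weight": 0.0}, "notes": "beta", "latitude": null, "balance": null, "zip": 3}
diffs on Profile not affecting the asked answer:
  added field version to record Money: optional int64, tag 24 (in v2 it sits immediately before rating) -> fires no rule on Profile, leaving the asked answer as it is
  renamed field weight to rating in record Money (alias weight declared on the renamed field) -> fires no rule on Profile, leaving the asked answer as it is
  renamed field factor to score in record Money (alias factor declared on the renamed field) -> fires no rule on Profile, leaving the asked answer as it is


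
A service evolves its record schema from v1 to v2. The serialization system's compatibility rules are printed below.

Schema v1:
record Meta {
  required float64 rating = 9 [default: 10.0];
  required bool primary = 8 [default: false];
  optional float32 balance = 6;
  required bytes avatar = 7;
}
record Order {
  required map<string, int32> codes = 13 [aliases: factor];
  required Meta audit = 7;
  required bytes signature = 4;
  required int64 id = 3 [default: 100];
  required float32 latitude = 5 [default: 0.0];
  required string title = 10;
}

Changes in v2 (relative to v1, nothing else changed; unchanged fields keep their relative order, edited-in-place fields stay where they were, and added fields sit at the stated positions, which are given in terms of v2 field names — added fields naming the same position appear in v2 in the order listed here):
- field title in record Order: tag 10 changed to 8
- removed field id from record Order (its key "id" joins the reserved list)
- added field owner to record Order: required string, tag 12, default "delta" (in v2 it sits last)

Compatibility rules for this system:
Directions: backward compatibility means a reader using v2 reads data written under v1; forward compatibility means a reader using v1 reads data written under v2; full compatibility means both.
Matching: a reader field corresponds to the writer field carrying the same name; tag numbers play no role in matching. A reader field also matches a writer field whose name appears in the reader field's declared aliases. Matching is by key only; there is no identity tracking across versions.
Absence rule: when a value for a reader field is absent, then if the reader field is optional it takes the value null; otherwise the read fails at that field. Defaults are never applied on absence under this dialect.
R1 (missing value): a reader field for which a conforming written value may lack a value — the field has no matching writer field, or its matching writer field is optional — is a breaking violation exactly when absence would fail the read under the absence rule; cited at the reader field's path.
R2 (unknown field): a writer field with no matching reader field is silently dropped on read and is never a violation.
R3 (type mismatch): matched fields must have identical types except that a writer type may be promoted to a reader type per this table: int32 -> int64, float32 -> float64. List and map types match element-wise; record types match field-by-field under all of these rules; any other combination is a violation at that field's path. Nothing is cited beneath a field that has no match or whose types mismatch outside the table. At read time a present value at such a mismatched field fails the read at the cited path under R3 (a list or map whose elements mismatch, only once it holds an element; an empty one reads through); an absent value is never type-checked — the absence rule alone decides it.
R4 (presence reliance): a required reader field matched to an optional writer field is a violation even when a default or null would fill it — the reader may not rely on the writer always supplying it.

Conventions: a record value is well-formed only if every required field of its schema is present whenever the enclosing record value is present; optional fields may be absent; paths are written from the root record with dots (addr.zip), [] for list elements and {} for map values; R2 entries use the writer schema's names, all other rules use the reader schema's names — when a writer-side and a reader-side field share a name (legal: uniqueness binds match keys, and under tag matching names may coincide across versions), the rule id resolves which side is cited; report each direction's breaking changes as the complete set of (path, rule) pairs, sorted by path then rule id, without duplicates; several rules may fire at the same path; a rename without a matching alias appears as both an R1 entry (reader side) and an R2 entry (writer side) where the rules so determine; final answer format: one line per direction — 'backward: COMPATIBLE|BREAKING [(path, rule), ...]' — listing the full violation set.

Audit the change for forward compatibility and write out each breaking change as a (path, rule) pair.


in Order below, arrows point writer -> reader
forward analysis of Order with v1 as reader and v2 as writer:
  writer required, map<string, int32> -> map<string, int32>: reader codes maps from writer codes
  writer required, Meta -> Meta: reader audit maps from writer audit
  writer required, bytes -> bytes: reader signature maps from writer signature
  id: no writer match
  writer required, float32 -> float32: reader latitude maps from writer latitude
  writer required, string -> string: reader title maps from writer title
  writer field owner has no reader counterpart
  writer required, float64 -> float64: reader audit.rating maps from writer audit.rating
  writer required, bool -> bool: reader audit.primary maps from writer audit.primary
  writer optional, float32 -> float32: reader audit.balance maps from writer audit.balance
  writer required, bytes -> bytes: reader audit.avatar maps from writer audit.avatar
  violation R1 at id
  forward on Order therefore BREAKING (1)
diffs on Order not affecting the asked answer:
  field title in record Order: tag 10 changed to 8 -> inert for the asked Order verdict: nothing fires
  added field owner to record Order: required string, tag 12, default "delta" (in v2 it sits last) -> matters only for Order's backward compatibility — outside the asked direction

forward: BREAKING [(id, R1)]


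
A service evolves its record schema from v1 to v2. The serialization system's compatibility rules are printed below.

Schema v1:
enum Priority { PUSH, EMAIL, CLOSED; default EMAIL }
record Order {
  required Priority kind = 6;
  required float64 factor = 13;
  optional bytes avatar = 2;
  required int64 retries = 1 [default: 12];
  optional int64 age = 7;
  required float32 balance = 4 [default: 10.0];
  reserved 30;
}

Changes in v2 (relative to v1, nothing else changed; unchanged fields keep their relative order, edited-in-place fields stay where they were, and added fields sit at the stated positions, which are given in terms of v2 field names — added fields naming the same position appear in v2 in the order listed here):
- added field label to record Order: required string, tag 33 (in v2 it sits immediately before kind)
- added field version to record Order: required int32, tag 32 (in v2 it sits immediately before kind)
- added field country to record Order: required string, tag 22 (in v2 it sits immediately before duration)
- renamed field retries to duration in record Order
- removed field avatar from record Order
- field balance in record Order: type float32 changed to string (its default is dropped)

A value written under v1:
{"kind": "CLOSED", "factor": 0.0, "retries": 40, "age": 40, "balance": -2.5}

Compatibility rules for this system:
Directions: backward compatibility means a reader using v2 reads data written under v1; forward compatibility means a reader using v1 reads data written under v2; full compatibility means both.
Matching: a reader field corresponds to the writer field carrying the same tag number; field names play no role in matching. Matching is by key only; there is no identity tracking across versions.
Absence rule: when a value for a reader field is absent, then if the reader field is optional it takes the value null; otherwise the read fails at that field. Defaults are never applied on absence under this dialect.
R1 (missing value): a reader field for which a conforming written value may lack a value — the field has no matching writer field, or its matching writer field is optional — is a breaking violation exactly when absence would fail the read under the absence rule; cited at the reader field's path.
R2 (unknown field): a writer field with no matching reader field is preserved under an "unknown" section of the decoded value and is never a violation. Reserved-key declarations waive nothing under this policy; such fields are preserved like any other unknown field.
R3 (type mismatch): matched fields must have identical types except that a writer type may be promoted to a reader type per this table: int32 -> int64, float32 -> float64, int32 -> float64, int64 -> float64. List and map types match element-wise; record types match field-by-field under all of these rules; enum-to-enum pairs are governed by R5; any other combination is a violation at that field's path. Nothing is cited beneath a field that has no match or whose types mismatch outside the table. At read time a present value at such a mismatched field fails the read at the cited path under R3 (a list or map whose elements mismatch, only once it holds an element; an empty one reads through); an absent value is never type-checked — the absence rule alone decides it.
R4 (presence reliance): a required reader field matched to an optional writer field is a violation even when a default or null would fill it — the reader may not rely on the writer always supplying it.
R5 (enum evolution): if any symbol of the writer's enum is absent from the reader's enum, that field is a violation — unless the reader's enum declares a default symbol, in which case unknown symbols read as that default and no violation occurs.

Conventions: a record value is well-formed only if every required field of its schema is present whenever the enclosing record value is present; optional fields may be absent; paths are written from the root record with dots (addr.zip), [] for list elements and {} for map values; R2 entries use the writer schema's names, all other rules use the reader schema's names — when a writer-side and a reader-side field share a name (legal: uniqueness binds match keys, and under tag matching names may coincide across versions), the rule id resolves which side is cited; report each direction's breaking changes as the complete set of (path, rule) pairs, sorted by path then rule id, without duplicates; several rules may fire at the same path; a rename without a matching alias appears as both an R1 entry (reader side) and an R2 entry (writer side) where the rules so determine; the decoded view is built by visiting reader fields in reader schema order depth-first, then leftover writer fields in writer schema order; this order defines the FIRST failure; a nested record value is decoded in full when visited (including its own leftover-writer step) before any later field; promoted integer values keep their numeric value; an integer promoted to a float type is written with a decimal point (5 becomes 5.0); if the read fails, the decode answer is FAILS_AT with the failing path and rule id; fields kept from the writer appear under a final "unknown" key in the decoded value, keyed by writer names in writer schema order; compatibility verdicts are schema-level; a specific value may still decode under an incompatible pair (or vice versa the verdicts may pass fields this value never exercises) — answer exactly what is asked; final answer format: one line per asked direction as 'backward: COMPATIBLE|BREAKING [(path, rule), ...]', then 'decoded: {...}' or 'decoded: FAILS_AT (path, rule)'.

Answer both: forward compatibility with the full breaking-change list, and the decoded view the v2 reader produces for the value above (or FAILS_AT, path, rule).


forward: BREAKING [(balance, R3)]; decoded: FAILS_AT (label, R1)

the writer's type comes first in each Order pair
forward on Order — v1 reading data written by v2:
  kind: Priority -> Priority, writer required; from kind
  factor: float64 -> float64, writer required; from factor
  avatar has no writer counterpart
  retries: int64 -> int64, writer required; from duration
  age: int64 -> int64, writer optional; from age
  balance: string -> float32, writer required; from balance
  label (writer side), unknown to reader
  version (writer side), unknown to reader
  country (writer side), unknown to reader
  breaking: (balance, R3)
  forward on Order therefore BREAKING (1)
migrating the Order value to v2:
  read fails at label under R1 (no fill)
  => FAILS_AT (label, R1)
ruling out the remaining Order differences:
  added field country to record Order: required string, tag 22 (in v2 it sits immediately before duration) -> matters only for Order's backward compatibility — outside the asked direction
  added field version to record Order: required int32, tag 32 (in v2 it sits immediately before kind) -> matters only for Order's backward compatibility — outside the asked direction
  renamed field retries to duration in record Order -> inert for the asked Order verdict: nothing fires
  removed field avatar from record Order -> inert for the asked Order verdict: nothing fires
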